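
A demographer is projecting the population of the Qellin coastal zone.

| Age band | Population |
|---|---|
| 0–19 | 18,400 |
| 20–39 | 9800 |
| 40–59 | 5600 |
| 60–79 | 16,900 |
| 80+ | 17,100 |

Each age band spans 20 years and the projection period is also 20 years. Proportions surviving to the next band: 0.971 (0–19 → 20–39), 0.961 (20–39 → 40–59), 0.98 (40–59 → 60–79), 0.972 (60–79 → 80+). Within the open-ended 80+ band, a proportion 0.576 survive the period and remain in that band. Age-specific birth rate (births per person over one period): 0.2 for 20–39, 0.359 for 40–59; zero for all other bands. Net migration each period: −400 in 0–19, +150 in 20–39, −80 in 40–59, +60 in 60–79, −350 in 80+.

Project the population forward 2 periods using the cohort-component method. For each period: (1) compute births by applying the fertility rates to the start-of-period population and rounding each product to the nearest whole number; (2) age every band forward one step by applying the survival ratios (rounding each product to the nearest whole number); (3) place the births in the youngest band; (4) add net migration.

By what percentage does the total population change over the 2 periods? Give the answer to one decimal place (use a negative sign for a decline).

(Groups numbered youngest = 1 to oldest = 5.)
After projecting period 1:
Births: 9800 * 0.2 = 1960  |  5600 * 0.359 = 2010 → total 3970
Group 2: 18400 * 0.971 = 17866
Group 3: 9800 * 0.961 = 9418
Group 4: 5600 * 0.98 = 5488
Group 5: 16900 * 0.972 + 17100 * 0.576 = 16427 + 9850 = 26277
Net migration: Group 1 − 400 → 3570; Group 2 + 150 → 18016; Group 3 − 80 → 9338; Group 4 + 60 → 5548; Group 5 − 350 → 25927
→ [3570, 18016, 9338, 5548, 25927]
After projecting period 2:
Births: 18016 * 0.2 = 3603  |  9338 * 0.359 = 3352 → total 6955
Group 2: 3570 * 0.971 = 3466
Group 3: 18016 * 0.961 = 17313
Group 4: 9338 * 0.98 = 9151
Group 5: 5548 * 0.972 + 25927 * 0.576 = 5393 + 14934 = 20327
Net migration: Group 1 − 400 → 6555; Group 2 + 150 → 3616; Group 3 − 80 → 17233; Group 4 + 60 → 9211; Group 5 − 350 → 19977
→ [6555, 3616, 17233, 9211, 19977]
Total: 67800 → 56592; change = -11208; percentage change = -16.5%

-16.5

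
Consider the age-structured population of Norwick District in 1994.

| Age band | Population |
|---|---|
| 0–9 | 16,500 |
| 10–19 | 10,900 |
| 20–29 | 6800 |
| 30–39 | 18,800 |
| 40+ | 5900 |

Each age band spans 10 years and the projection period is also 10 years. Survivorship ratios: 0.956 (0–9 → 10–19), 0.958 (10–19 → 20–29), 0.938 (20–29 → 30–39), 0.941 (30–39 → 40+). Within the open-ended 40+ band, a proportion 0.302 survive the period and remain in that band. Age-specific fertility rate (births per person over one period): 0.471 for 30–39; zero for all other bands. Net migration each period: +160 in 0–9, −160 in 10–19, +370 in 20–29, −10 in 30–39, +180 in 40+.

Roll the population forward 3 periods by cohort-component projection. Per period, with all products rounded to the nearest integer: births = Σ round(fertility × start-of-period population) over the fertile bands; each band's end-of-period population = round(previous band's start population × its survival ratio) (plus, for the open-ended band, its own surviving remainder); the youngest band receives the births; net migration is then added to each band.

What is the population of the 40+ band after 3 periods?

— Period 1 —
Births: 18800 * 0.471 = 8855
10–19: 16500 * 0.956 = 15774
20–29: 10900 * 0.958 = 10442
30–39: 6800 * 0.938 = 6378
40+: 18800 * 0.941 + 5900 * 0.302 = 17691 + 1782 = 19473
Net migration: 0–9 + 160 → 9015; 10–19 − 160 → 15614; 20–29 + 370 → 10812; 30–39 − 10 → 6368; 40+ + 180 → 19653
→ [9015, 15614, 10812, 6368, 19653]
— Period 2 —
Births: 6368 * 0.471 = 2999
10–19: 9015 * 0.956 = 8618
20–29: 15614 * 0.958 = 14958
30–39: 10812 * 0.938 = 10142
40+: 6368 * 0.941 + 19653 * 0.302 = 5992 + 5935 = 11927
Net migration: 0–9 + 160 → 3159; 10–19 − 160 → 8458; 20–29 + 370 → 15328; 30–39 − 10 → 10132; 40+ + 180 → 12107
→ [3159, 8458, 15328, 10132, 12107]
— Period 3 —
Births: 10132 * 0.471 = 4772
10–19: 3159 * 0.956 = 3020
20–29: 8458 * 0.958 = 8103
30–39: 15328 * 0.938 = 14378
40+: 10132 * 0.941 + 12107 * 0.302 = 9534 + 3656 = 13190
Net migration: 0–9 + 160 → 4932; 10–19 − 160 → 2860; 20–29 + 370 → 8473; 30–39 − 10 → 14368; 40+ + 180 → 13370
→ [4932, 2860, 8473, 14368, 13370]

13370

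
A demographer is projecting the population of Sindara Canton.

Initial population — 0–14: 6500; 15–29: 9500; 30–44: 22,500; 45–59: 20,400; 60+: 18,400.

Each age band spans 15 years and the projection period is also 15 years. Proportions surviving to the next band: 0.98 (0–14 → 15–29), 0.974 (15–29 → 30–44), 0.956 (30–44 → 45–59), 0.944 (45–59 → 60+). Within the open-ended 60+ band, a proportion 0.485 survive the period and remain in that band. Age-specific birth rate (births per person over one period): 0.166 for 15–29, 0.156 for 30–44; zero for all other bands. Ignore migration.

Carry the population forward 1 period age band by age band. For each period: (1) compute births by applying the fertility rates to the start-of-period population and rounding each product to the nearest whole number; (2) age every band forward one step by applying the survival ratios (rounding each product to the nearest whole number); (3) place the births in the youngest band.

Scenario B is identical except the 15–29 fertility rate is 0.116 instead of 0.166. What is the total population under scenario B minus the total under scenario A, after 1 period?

Period 1.
Births: 9500 * 0.166 = 1577, 22500 * 0.156 = 3510 → total 5087
15–29: 6500 * 0.98 = 6370
30–44: 9500 * 0.974 = 9253
45–59: 22500 * 0.956 = 21510
60+: 20400 * 0.944 + 18400 * 0.485 = 19258 + 8924 = 28182
End of period: [5087, 6370, 9253, 21510, 28182]
Scenario A total after 1 period: 70402
Scenario B projection —
Period 1.
Births: 9500 * 0.116 = 1102, 22500 * 0.156 = 3510 → total 4612
15–29: 6500 * 0.98 = 6370
30–44: 9500 * 0.974 = 9253
45–59: 22500 * 0.956 = 21510
60+: 20400 * 0.944 + 18400 * 0.485 = 19258 + 8924 = 28182
End of period: [4612, 6370, 9253, 21510, 28182]
Scenario B total after 1 period: 69927
Difference B − A = 69927 − 70402 = -475

-475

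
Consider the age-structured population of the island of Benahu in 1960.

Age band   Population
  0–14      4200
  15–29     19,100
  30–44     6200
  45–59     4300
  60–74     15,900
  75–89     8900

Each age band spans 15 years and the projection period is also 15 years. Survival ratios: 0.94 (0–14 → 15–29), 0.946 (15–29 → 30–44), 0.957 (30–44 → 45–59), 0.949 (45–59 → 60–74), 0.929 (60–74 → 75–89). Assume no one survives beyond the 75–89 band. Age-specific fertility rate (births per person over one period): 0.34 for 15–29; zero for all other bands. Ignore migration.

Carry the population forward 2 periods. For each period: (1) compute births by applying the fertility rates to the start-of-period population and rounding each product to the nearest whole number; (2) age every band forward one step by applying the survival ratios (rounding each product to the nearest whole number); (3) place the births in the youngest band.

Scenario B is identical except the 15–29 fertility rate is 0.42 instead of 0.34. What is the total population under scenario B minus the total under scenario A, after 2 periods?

1753

[period 1]
Births: 19100 * 0.34 = 6494
15–29: 4200 * 0.94 = 3948
30–44: 19100 * 0.946 = 18069
45–59: 6200 * 0.957 = 5933
60–74: 4300 * 0.949 = 4081
75–89: 15900 * 0.929 = 14771
Giving 6494 / 3948 / 18069 / 5933 / 4081 / 14771.
[period 2]
Births: 3948 * 0.34 = 1342
15–29: 6494 * 0.94 = 6104
30–44: 3948 * 0.946 = 3735
45–59: 18069 * 0.957 = 17292
60–74: 5933 * 0.949 = 5630
75–89: 4081 * 0.929 = 3791
Giving 1342 / 6104 / 3735 / 17292 / 5630 / 3791.
Scenario A total after 2 periods: 37894
Scenario B projection —
[period 1]
Births: 19100 * 0.42 = 8022
15–29: 4200 * 0.94 = 3948
30–44: 19100 * 0.946 = 18069
45–59: 6200 * 0.957 = 5933
60–74: 4300 * 0.949 = 4081
75–89: 15900 * 0.929 = 14771
Giving 8022 / 3948 / 18069 / 5933 / 4081 / 14771.
[period 2]
Births: 3948 * 0.42 = 1658
15–29: 8022 * 0.94 = 7541
30–44: 3948 * 0.946 = 3735
45–59: 18069 * 0.957 = 17292
60–74: 5933 * 0.949 = 5630
75–89: 4081 * 0.929 = 3791
Giving 1658 / 7541 / 3735 / 17292 / 5630 / 3791.
Scenario B total after 2 periods: 39647
Difference B − A = 39647 − 37894 = 1753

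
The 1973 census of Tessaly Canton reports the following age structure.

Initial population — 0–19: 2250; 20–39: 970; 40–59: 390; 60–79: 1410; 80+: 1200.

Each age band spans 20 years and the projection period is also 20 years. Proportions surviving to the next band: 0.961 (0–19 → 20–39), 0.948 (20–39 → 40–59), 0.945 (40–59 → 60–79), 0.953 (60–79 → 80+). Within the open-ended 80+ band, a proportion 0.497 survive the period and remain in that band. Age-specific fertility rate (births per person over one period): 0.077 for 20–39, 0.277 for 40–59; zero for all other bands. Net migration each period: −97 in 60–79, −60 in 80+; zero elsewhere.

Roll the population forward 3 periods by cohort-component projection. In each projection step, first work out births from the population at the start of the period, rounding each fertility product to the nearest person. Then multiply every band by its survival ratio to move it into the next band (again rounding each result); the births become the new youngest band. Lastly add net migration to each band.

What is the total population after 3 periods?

Call the bands 1 to 5, youngest first.
After projecting period 1:
Births: 970 * 0.077 = 75, 390 * 0.277 = 108 → 183
Band 2: 2250 * 0.961 = 2162
Band 3: 970 * 0.948 = 920
Band 4: 390 * 0.945 = 369
Band 5: 1410 * 0.953 + 1200 * 0.497 = 1344 + 596 = 1940
Net migration: Band 4 − 97 → 272; Band 5 − 60 → 1880
Population now: 0–19=183, 20–39=2162, 40–59=920, 60–79=272, 80+=1880
After projecting period 2:
Births: 2162 * 0.077 = 166, 920 * 0.277 = 255 → 421
Band 2: 183 * 0.961 = 176
Band 3: 2162 * 0.948 = 2050
Band 4: 920 * 0.945 = 869
Band 5: 272 * 0.953 + 1880 * 0.497 = 259 + 934 = 1193
Net migration: Band 4 − 97 → 772; Band 5 − 60 → 1133
Population now: 0–19=421, 20–39=176, 40–59=2050, 60–79=772, 80+=1133
After projecting period 3:
Births: 176 * 0.077 = 14, 2050 * 0.277 = 568 → 582
Band 2: 421 * 0.961 = 405
Band 3: 176 * 0.948 = 167
Band 4: 2050 * 0.945 = 1937
Band 5: 772 * 0.953 + 1133 * 0.497 = 736 + 563 = 1299
Net migration: Band 4 − 97 → 1840; Band 5 − 60 → 1239
Population now: 0–19=582, 20–39=405, 40–59=167, 60–79=1840, 80+=1239
Total after period 3: 582 + 405 + 167 + 1840 + 1239 = 4233

4233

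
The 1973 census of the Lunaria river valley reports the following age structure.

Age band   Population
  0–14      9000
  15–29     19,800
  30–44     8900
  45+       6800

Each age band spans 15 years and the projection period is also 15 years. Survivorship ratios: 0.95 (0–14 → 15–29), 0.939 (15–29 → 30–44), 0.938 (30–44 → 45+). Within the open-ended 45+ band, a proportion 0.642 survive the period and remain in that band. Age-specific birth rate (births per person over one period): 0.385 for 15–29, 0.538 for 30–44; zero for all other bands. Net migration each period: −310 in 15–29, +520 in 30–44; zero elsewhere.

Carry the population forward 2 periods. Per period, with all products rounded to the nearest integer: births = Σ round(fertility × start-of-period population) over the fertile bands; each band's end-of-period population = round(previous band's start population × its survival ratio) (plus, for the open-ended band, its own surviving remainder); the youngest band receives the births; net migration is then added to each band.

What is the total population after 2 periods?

[period 1]
Births: 19800 × 0.385 = 7623  |  8900 × 0.538 = 4788 ⇒ total 12411
15–29: 9000 × 0.95 = 8550
30–44: 19800 × 0.939 = 18592
45+: 8900 × 0.938 + 6800 × 0.642 = 8348 + 4366 = 12714
Net migration: 15–29 − 310 → 8240; 30–44 + 520 → 19112
End of period: [12411, 8240, 19112, 12714]
[period 2]
Births: 8240 × 0.385 = 3172  |  19112 × 0.538 = 10282 ⇒ total 13454
15–29: 12411 × 0.95 = 11790
30–44: 8240 × 0.939 = 7737
45+: 19112 × 0.938 + 12714 × 0.642 = 17927 + 8162 = 26089
Net migration: 15–29 − 310 → 11480; 30–44 + 520 → 8257
End of period: [13454, 11480, 8257, 26089]
Total after period 2: 13454 + 11480 + 8257 + 26089 = 59280

59280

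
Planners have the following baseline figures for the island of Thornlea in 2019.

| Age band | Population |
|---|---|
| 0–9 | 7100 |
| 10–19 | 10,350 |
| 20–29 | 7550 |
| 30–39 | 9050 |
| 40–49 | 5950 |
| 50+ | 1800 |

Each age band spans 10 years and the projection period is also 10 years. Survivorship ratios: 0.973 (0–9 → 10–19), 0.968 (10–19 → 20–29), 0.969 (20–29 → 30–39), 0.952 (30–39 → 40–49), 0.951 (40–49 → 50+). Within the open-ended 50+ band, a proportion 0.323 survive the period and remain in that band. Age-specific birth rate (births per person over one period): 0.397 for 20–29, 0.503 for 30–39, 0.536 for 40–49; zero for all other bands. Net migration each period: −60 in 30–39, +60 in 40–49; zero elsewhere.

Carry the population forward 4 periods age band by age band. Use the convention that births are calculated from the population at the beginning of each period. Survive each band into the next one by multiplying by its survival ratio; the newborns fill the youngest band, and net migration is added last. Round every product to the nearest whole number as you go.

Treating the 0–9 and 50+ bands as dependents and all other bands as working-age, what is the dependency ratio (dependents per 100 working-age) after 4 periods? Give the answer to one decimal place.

Numbering the bands 1..6 from youngest to oldest:
Period 1.
Births: 7550 * 0.397 = 2997, 9050 * 0.503 = 4552, 5950 * 0.536 = 3189 ⇒ total 10738
Band 2: 7100 * 0.973 = 6908
Band 3: 10350 * 0.968 = 10019
Band 4: 7550 * 0.969 = 7316
Band 5: 9050 * 0.952 = 8616
Band 6: 5950 * 0.951 + 1800 * 0.323 = 5658 + 581 = 6239
Net migration: Band 4 − 60 → 7256; Band 5 + 60 → 8676
Giving 10738 / 6908 / 10019 / 7256 / 8676 / 6239.
Period 2.
Births: 10019 * 0.397 = 3978, 7256 * 0.503 = 3650, 8676 * 0.536 = 4650 ⇒ total 12278
Band 2: 10738 * 0.973 = 10448
Band 3: 6908 * 0.968 = 6687
Band 4: 10019 * 0.969 = 9708
Band 5: 7256 * 0.952 = 6908
Band 6: 8676 * 0.951 + 6239 * 0.323 = 8251 + 2015 = 10266
Net migration: Band 4 − 60 → 9648; Band 5 + 60 → 6968
Giving 12278 / 10448 / 6687 / 9648 / 6968 / 10266.
Period 3.
Births: 6687 * 0.397 = 2655, 9648 * 0.503 = 4853, 6968 * 0.536 = 3735 ⇒ total 11243
Band 2: 12278 * 0.973 = 11946
Band 3: 10448 * 0.968 = 10114
Band 4: 6687 * 0.969 = 6480
Band 5: 9648 * 0.952 = 9185
Band 6: 6968 * 0.951 + 10266 * 0.323 = 6627 + 3316 = 9943
Net migration: Band 4 − 60 → 6420; Band 5 + 60 → 9245
Giving 11243 / 11946 / 10114 / 6420 / 9245 / 9943.
Period 4.
Births: 10114 * 0.397 = 4015, 6420 * 0.503 = 3229, 9245 * 0.536 = 4955 ⇒ total 12199
Band 2: 11243 * 0.973 = 10939
Band 3: 11946 * 0.968 = 11564
Band 4: 10114 * 0.969 = 9800
Band 5: 6420 * 0.952 = 6112
Band 6: 9245 * 0.951 + 9943 * 0.323 = 8792 + 3212 = 12004
Net migration: Band 4 − 60 → 9740; Band 5 + 60 → 6172
Giving 12199 / 10939 / 11564 / 9740 / 6172 / 12004.
Dependents (band 0–9 + band 50+) = 12199 + 12004 = 24203; working-age = 38415; ratio = 24203/38415 × 100 = 63.0

63.0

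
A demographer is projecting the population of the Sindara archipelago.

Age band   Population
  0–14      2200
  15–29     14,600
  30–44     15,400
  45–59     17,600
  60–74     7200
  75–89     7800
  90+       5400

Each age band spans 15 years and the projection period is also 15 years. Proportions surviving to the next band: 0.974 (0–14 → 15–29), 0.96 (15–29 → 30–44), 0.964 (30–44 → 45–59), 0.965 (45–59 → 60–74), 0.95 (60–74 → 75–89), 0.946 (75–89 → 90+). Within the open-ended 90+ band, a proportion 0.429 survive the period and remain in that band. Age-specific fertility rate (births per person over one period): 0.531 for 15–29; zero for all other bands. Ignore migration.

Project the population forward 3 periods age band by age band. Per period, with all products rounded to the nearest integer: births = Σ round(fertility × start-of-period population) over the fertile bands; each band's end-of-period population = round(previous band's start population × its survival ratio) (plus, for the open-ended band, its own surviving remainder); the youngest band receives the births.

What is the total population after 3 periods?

Period 1.
Births: 14600 × 0.531 = 7753
15–29: 2200 × 0.974 = 2143
30–44: 14600 × 0.96 = 14016
45–59: 15400 × 0.964 = 14846
60–74: 17600 × 0.965 = 16984
75–89: 7200 × 0.95 = 6840
90+: 7800 × 0.946 + 5400 × 0.429 = 7379 + 2317 = 9696
→ [7753, 2143, 14016, 14846, 16984, 6840, 9696]
Period 2.
Births: 2143 × 0.531 = 1138
15–29: 7753 × 0.974 = 7551
30–44: 2143 × 0.96 = 2057
45–59: 14016 × 0.964 = 13511
60–74: 14846 × 0.965 = 14326
75–89: 16984 × 0.95 = 16135
90+: 6840 × 0.946 + 9696 × 0.429 = 6471 + 4160 = 10631
→ [1138, 7551, 2057, 13511, 14326, 16135, 10631]
Period 3.
Births: 7551 × 0.531 = 4010
15–29: 1138 × 0.974 = 1108
30–44: 7551 × 0.96 = 7249
45–59: 2057 × 0.964 = 1983
60–74: 13511 × 0.965 = 13038
75–89: 14326 × 0.95 = 13610
90+: 16135 × 0.946 + 10631 × 0.429 = 15264 + 4561 = 19825
→ [4010, 1108, 7249, 1983, 13038, 13610, 19825]
Total after period 3: 4010 + 1108 + 7249 + 1983 + 13038 + 13610 + 19825 = 60823

60823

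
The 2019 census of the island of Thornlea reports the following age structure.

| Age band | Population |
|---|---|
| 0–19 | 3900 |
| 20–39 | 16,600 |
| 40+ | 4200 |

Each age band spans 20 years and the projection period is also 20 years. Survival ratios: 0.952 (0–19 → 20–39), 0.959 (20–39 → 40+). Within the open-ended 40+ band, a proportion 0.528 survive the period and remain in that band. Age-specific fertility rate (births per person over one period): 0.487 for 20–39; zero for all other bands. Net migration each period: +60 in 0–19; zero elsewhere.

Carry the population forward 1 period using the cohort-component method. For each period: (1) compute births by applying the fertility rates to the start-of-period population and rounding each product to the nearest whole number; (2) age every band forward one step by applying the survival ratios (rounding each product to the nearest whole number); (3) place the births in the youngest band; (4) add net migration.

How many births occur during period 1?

Call the groups 1 to 3, youngest first.
Period 1:
Births: 16600 × 0.487 = 8084
Group 2: 3900 × 0.952 = 3713
Group 3: 16600 × 0.959 + 4200 × 0.528 = 15919 + 2218 = 18137
Net migration: Group 1 + 60 → 8144
→ [8144, 3713, 18137]

8084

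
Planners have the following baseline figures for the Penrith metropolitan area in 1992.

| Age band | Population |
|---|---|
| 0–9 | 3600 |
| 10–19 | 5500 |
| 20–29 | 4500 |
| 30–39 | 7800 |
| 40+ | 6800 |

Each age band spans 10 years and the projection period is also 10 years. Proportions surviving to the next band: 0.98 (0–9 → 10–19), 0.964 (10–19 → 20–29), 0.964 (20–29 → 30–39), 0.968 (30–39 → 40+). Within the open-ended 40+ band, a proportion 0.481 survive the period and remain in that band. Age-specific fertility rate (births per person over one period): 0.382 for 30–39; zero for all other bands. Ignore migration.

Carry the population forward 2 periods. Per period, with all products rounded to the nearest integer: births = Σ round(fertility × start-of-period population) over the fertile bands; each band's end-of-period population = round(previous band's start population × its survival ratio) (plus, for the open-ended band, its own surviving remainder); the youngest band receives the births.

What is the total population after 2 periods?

Call the groups 1 to 5, youngest first.
— Period 1 —
Births: 7800 * 0.382 = 2980
Group 2: 3600 * 0.98 = 3528
Group 3: 5500 * 0.964 = 5302
Group 4: 4500 * 0.964 = 4338
Group 5: 7800 * 0.968 + 6800 * 0.481 = 7550 + 3271 = 10821
End of period: [2980, 3528, 5302, 4338, 10821]
— Period 2 —
Births: 4338 * 0.382 = 1657
Group 2: 2980 * 0.98 = 2920
Group 3: 3528 * 0.964 = 3401
Group 4: 5302 * 0.964 = 5111
Group 5: 4338 * 0.968 + 10821 * 0.481 = 4199 + 5205 = 9404
End of period: [1657, 2920, 3401, 5111, 9404]
Total after period 2: 1657 + 2920 + 3401 + 5111 + 9404 = 22493

22493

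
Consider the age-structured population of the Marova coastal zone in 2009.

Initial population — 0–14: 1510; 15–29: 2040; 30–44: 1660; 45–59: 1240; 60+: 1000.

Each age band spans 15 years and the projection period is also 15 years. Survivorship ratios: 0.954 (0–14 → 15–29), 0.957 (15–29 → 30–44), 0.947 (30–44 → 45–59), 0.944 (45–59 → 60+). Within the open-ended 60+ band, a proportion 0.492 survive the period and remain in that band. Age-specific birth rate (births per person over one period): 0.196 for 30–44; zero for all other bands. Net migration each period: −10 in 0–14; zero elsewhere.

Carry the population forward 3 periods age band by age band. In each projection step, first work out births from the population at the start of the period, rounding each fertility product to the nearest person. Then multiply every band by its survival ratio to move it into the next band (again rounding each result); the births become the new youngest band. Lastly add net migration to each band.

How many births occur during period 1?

Period 1:
Births: 1660 × 0.196 = 325
15–29: 1510 × 0.954 = 1441
30–44: 2040 × 0.957 = 1952
45–59: 1660 × 0.947 = 1572
60+: 1240 × 0.944 + 1000 × 0.492 = 1171 + 492 = 1663
Net migration: 0–14 − 10 → 315
End of period: [315, 1441, 1952, 1572, 1663]

325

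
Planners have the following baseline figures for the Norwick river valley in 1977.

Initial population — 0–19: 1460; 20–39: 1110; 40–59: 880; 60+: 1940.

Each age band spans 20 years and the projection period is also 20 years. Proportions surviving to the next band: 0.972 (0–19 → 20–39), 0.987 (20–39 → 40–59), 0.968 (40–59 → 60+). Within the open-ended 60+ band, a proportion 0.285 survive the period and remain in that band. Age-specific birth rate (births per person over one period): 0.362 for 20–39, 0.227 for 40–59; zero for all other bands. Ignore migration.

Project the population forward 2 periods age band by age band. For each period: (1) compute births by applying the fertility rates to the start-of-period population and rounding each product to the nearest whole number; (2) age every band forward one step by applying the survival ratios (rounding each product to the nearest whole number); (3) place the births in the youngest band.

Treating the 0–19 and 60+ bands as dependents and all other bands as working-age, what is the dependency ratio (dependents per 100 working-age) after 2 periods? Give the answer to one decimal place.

Numbering the groups 1..4 from youngest to oldest:
After projecting period 1:
Births: 1110 * 0.362 = 402 ; 880 * 0.227 = 200 → 602
Group 2: 1460 * 0.972 = 1419
Group 3: 1110 * 0.987 = 1096
Group 4: 880 * 0.968 + 1940 * 0.285 = 852 + 553 = 1405
End of period: [602, 1419, 1096, 1405]
After projecting period 2:
Births: 1419 * 0.362 = 514 ; 1096 * 0.227 = 249 → 763
Group 2: 602 * 0.972 = 585
Group 3: 1419 * 0.987 = 1401
Group 4: 1096 * 0.968 + 1405 * 0.285 = 1061 + 400 = 1461
End of period: [763, 585, 1401, 1461]
Dependents (band 0–19 + band 60+) = 763 + 1461 = 2224; working-age = 1986; ratio = 2224/1986 × 100 = 112.0

112.0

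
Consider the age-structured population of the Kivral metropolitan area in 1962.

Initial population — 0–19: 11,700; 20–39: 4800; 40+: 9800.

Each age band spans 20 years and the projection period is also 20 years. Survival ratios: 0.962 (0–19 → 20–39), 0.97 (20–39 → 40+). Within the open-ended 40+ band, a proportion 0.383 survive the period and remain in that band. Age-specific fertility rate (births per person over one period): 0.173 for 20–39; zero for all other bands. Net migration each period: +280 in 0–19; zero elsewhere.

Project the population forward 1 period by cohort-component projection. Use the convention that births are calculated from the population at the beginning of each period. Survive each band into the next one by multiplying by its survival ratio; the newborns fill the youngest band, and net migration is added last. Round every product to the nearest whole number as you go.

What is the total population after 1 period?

Call the groups 1 to 3, youngest first.
After projecting period 1:
Births: 4800 × 0.173 = 830
Group 2: 11700 × 0.962 = 11255
Group 3: 4800 × 0.97 + 9800 × 0.383 = 4656 + 3753 = 8409
Net migration: Group 1 + 280 → 1110
→ [1110, 11255, 8409]
Total after period 1: 1110 + 11255 + 8409 = 20774

20774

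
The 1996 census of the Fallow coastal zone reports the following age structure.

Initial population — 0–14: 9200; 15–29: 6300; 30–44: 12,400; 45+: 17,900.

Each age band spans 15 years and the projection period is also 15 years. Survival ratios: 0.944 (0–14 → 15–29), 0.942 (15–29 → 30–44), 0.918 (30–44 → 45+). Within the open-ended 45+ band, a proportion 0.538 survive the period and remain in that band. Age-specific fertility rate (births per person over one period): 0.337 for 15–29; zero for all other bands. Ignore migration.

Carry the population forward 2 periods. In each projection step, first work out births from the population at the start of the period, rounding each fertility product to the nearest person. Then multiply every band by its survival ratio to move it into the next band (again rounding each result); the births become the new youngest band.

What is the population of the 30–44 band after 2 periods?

(Groups numbered youngest = 1 to oldest = 4.)
— Period 1 —
Births: 6300 × 0.337 = 2123
Group 2: 9200 × 0.944 = 8685
Group 3: 6300 × 0.942 = 5935
Group 4: 12400 × 0.918 + 17900 × 0.538 = 11383 + 9630 = 21013
Population now: 0–14=2123, 15–29=8685, 30–44=5935, 45+=21013
— Period 2 —
Births: 8685 × 0.337 = 2927
Group 2: 2123 × 0.944 = 2004
Group 3: 8685 × 0.942 = 8181
Group 4: 5935 × 0.918 + 21013 × 0.538 = 5448 + 11305 = 16753
Population now: 0–14=2927, 15–29=2004, 30–44=8181, 45+=16753

8181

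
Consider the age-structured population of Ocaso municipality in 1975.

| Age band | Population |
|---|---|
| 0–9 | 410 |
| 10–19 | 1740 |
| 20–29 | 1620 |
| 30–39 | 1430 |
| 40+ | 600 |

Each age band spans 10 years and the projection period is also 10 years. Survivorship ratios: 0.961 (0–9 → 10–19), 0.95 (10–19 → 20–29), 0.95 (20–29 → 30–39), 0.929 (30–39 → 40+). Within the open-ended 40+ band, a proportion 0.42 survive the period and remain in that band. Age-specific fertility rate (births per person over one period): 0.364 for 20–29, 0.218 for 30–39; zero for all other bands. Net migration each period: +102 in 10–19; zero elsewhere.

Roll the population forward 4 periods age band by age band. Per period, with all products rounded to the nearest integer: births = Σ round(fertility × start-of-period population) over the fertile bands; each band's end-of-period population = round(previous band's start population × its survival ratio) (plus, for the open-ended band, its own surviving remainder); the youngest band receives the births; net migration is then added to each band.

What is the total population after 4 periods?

4252

Call the bands 1 to 5, youngest first.
[period 1]
Births: 1620 × 0.364 = 590, 1430 × 0.218 = 312 → 902
Band 2: 410 × 0.961 = 394
Band 3: 1740 × 0.95 = 1653
Band 4: 1620 × 0.95 = 1539
Band 5: 1430 × 0.929 + 600 × 0.42 = 1328 + 252 = 1580
Net migration: Band 2 + 102 → 496
→ [902, 496, 1653, 1539, 1580]
[period 2]
Births: 1653 × 0.364 = 602, 1539 × 0.218 = 336 → 938
Band 2: 902 × 0.961 = 867
Band 3: 496 × 0.95 = 471
Band 4: 1653 × 0.95 = 1570
Band 5: 1539 × 0.929 + 1580 × 0.42 = 1430 + 664 = 2094
Net migration: Band 2 + 102 → 969
→ [938, 969, 471, 1570, 2094]
[period 3]
Births: 471 × 0.364 = 171, 1570 × 0.218 = 342 → 513
Band 2: 938 × 0.961 = 901
Band 3: 969 × 0.95 = 921
Band 4: 471 × 0.95 = 447
Band 5: 1570 × 0.929 + 2094 × 0.42 = 1459 + 879 = 2338
Net migration: Band 2 + 102 → 1003
→ [513, 1003, 921, 447, 2338]
[period 4]
Births: 921 × 0.364 = 335, 447 × 0.218 = 97 → 432
Band 2: 513 × 0.961 = 493
Band 3: 1003 × 0.95 = 953
Band 4: 921 × 0.95 = 875
Band 5: 447 × 0.929 + 2338 × 0.42 = 415 + 982 = 1397
Net migration: Band 2 + 102 → 595
→ [432, 595, 953, 875, 1397]
Total after period 4: 432 + 595 + 953 + 875 + 1397 = 4252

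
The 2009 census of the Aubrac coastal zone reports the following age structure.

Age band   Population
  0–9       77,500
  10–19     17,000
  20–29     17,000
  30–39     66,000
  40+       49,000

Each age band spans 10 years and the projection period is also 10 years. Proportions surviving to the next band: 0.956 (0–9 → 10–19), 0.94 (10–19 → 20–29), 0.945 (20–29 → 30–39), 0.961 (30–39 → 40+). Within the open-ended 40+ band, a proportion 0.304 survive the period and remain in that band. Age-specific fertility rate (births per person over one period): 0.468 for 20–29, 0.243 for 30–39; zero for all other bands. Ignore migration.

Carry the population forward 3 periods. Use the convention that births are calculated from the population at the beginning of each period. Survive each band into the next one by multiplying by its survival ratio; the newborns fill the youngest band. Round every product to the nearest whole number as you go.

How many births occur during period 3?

Period 1.
Births: 17000 × 0.468 = 7956, 66000 × 0.243 = 16038 — total 23994
10–19: 77500 × 0.956 = 74090
20–29: 17000 × 0.94 = 15980
30–39: 17000 × 0.945 = 16065
40+: 66000 × 0.961 + 49000 × 0.304 = 63426 + 14896 = 78322
Giving 23994 / 74090 / 15980 / 16065 / 78322.
Period 2.
Births: 15980 × 0.468 = 7479, 16065 × 0.243 = 3904 — total 11383
10–19: 23994 × 0.956 = 22938
20–29: 74090 × 0.94 = 69645
30–39: 15980 × 0.945 = 15101
40+: 16065 × 0.961 + 78322 × 0.304 = 15438 + 23810 = 39248
Giving 11383 / 22938 / 69645 / 15101 / 39248.
Period 3.
Births: 69645 × 0.468 = 32594, 15101 × 0.243 = 3670 — total 36264
10–19: 11383 × 0.956 = 10882
20–29: 22938 × 0.94 = 21562
30–39: 69645 × 0.945 = 65815
40+: 15101 × 0.961 + 39248 × 0.304 = 14512 + 11931 = 26443
Giving 36264 / 10882 / 21562 / 65815 / 26443.

36264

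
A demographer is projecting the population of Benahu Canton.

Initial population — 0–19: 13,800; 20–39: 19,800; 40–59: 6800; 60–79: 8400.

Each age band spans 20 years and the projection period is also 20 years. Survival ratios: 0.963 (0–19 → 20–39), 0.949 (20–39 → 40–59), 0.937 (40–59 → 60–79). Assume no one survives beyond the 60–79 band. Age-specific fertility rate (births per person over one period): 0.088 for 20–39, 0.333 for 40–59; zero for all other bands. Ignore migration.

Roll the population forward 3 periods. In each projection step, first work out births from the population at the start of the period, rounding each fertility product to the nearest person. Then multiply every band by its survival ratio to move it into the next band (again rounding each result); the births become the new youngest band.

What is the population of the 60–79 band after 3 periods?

11817

Numbering the groups 1..4 from youngest to oldest:
Period 1:
Births: 19800 × 0.088 = 1742 ; 6800 × 0.333 = 2264 → total 4006
Group 2: 13800 × 0.963 = 13289
Group 3: 19800 × 0.949 = 18790
Group 4: 6800 × 0.937 = 6372
→ [4006, 13289, 18790, 6372]
Period 2:
Births: 13289 × 0.088 = 1169 ; 18790 × 0.333 = 6257 → total 7426
Group 2: 4006 × 0.963 = 3858
Group 3: 13289 × 0.949 = 12611
Group 4: 18790 × 0.937 = 17606
→ [7426, 3858, 12611, 17606]
Period 3:
Births: 3858 × 0.088 = 340 ; 12611 × 0.333 = 4199 → total 4539
Group 2: 7426 × 0.963 = 7151
Group 3: 3858 × 0.949 = 3661
Group 4: 12611 × 0.937 = 11817
→ [4539, 7151, 3661, 11817]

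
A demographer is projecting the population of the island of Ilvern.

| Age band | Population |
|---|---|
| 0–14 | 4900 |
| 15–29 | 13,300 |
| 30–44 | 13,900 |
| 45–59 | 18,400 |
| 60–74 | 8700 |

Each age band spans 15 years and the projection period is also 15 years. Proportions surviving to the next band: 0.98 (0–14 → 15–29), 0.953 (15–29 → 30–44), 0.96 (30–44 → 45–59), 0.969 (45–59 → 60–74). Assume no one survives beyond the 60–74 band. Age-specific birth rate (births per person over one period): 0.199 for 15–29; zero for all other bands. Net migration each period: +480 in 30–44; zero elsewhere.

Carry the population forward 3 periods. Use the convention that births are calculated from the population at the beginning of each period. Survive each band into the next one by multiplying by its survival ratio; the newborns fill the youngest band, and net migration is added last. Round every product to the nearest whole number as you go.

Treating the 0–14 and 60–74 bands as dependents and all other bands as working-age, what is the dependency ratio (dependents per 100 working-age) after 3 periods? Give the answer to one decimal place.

145.9

Period 1:
Births: 13300 × 0.199 = 2647
15–29: 4900 × 0.98 = 4802
30–44: 13300 × 0.953 = 12675
45–59: 13900 × 0.96 = 13344
60–74: 18400 × 0.969 = 17830
Net migration: 30–44 + 480 → 13155
Population now: 0–14=2647, 15–29=4802, 30–44=13155, 45–59=13344, 60–74=17830
Period 2:
Births: 4802 × 0.199 = 956
15–29: 2647 × 0.98 = 2594
30–44: 4802 × 0.953 = 4576
45–59: 13155 × 0.96 = 12629
60–74: 13344 × 0.969 = 12930
Net migration: 30–44 + 480 → 5056
Population now: 0–14=956, 15–29=2594, 30–44=5056, 45–59=12629, 60–74=12930
Period 3:
Births: 2594 × 0.199 = 516
15–29: 956 × 0.98 = 937
30–44: 2594 × 0.953 = 2472
45–59: 5056 × 0.96 = 4854
60–74: 12629 × 0.969 = 12238
Net migration: 30–44 + 480 → 2952
Population now: 0–14=516, 15–29=937, 30–44=2952, 45–59=4854, 60–74=12238
Dependents (band 0–14 + band 60–74) = 516 + 12238 = 12754; working-age = 8743; ratio = 12754/8743 × 100 = 145.9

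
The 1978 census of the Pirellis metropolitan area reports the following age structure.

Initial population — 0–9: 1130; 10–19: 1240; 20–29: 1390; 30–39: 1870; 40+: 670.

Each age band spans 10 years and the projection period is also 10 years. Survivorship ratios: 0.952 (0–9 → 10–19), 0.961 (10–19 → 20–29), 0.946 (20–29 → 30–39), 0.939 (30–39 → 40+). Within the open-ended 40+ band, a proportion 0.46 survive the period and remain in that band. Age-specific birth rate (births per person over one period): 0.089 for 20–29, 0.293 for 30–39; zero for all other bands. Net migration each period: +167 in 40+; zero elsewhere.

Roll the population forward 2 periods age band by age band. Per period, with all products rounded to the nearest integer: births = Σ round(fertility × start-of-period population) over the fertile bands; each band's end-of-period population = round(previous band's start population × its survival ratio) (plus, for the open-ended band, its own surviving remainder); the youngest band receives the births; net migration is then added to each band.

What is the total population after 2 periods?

5721

Numbering the bands 1..5 from youngest to oldest:
Period 1.
Births: 1390 × 0.089 = 124 ; 1870 × 0.293 = 548 — total 672
Band 2: 1130 × 0.952 = 1076
Band 3: 1240 × 0.961 = 1192
Band 4: 1390 × 0.946 = 1315
Band 5: 1870 × 0.939 + 670 × 0.46 = 1756 + 308 = 2064
Net migration: Band 5 + 167 → 2231
Population now: 0–9=672, 10–19=1076, 20–29=1192, 30–39=1315, 40+=2231
Period 2.
Births: 1192 × 0.089 = 106 ; 1315 × 0.293 = 385 — total 491
Band 2: 672 × 0.952 = 640
Band 3: 1076 × 0.961 = 1034
Band 4: 1192 × 0.946 = 1128
Band 5: 1315 × 0.939 + 2231 × 0.46 = 1235 + 1026 = 2261
Net migration: Band 5 + 167 → 2428
Population now: 0–9=491, 10–19=640, 20–29=1034, 30–39=1128, 40+=2428
Total after period 2: 491 + 640 + 1034 + 1128 + 2428 = 5721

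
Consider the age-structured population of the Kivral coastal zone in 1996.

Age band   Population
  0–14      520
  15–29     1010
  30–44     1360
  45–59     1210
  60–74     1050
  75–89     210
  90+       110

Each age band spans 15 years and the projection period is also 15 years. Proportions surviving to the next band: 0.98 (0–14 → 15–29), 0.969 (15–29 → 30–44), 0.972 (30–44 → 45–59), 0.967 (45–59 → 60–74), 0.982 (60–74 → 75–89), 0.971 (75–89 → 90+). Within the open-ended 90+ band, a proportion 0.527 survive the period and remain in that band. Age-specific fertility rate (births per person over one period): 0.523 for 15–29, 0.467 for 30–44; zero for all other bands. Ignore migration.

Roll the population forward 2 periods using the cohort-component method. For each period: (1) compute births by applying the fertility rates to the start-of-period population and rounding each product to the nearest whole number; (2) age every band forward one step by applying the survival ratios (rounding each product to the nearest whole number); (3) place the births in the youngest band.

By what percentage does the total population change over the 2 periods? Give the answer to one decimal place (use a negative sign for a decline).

Call the groups 1 to 7, youngest first.
After projecting period 1:
Births: 1010 × 0.523 = 528, 1360 × 0.467 = 635 — total 1163
Group 2: 520 × 0.98 = 510
Group 3: 1010 × 0.969 = 979
Group 4: 1360 × 0.972 = 1322
Group 5: 1210 × 0.967 = 1170
Group 6: 1050 × 0.982 = 1031
Group 7: 210 × 0.971 + 110 × 0.527 = 204 + 58 = 262
End of period: [1163, 510, 979, 1322, 1170, 1031, 262]
After projecting period 2:
Births: 510 × 0.523 = 267, 979 × 0.467 = 457 — total 724
Group 2: 1163 × 0.98 = 1140
Group 3: 510 × 0.969 = 494
Group 4: 979 × 0.972 = 952
Group 5: 1322 × 0.967 = 1278
Group 6: 1170 × 0.982 = 1149
Group 7: 1031 × 0.971 + 262 × 0.527 = 1001 + 138 = 1139
End of period: [724, 1140, 494, 952, 1278, 1149, 1139]
Total: 5470 → 6876; change = 1406; percentage change = 25.7%

25.7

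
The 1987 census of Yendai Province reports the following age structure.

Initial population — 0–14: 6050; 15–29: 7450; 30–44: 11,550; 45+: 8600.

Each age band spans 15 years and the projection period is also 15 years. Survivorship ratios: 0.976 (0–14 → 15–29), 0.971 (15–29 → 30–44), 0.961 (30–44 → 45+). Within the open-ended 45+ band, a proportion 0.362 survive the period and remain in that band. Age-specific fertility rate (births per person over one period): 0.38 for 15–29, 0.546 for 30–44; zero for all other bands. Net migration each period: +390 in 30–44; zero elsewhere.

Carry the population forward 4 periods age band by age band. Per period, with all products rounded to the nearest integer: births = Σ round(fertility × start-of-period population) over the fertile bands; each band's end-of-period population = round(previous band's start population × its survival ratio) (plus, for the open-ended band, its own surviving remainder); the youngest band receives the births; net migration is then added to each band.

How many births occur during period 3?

6733

— Period 1 —
Births: 7450 × 0.38 = 2831  |  11550 × 0.546 = 6306 → 9137
15–29: 6050 × 0.976 = 5905
30–44: 7450 × 0.971 = 7234
45+: 11550 × 0.961 + 8600 × 0.362 = 11100 + 3113 = 14213
Net migration: 30–44 + 390 → 7624
Population now: 0–14=9137, 15–29=5905, 30–44=7624, 45+=14213
— Period 2 —
Births: 5905 × 0.38 = 2244  |  7624 × 0.546 = 4163 → 6407
15–29: 9137 × 0.976 = 8918
30–44: 5905 × 0.971 = 5734
45+: 7624 × 0.961 + 14213 × 0.362 = 7327 + 5145 = 12472
Net migration: 30–44 + 390 → 6124
Population now: 0–14=6407, 15–29=8918, 30–44=6124, 45+=12472
— Period 3 —
Births: 8918 × 0.38 = 3389  |  6124 × 0.546 = 3344 → 6733
15–29: 6407 × 0.976 = 6253
30–44: 8918 × 0.971 = 8659
45+: 6124 × 0.961 + 12472 × 0.362 = 5885 + 4515 = 10400
Net migration: 30–44 + 390 → 9049
Population now: 0–14=6733, 15–29=6253, 30–44=9049, 45+=10400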